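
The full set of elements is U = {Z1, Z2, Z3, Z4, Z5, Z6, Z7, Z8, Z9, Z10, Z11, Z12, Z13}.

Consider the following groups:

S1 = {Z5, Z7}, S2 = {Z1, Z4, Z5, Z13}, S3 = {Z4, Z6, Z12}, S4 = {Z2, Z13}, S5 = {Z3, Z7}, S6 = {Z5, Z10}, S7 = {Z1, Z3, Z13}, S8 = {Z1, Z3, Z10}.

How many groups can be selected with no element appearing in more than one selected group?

4

S1, S3, S4, S8 are pairwise disjoint (S1={Z5,Z7}; S3={Z4,Z6,Z12}; S4={Z2,Z13}; S8={Z1,Z3,Z10}).
Every remaining group overlaps one of these, and no 5 of the listed groups are pairwise disjoint, so 4 is the maximum.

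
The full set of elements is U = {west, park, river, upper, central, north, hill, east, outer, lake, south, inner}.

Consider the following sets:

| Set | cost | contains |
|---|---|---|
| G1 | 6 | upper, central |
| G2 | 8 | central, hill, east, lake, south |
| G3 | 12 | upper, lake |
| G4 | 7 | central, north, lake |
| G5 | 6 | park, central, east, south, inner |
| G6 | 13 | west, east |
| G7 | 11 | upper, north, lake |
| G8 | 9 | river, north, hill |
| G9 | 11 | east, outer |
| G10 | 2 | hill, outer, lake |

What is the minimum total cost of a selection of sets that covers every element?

G1, G5, G6, G8, G10 together cover every element (G1 ∪ G5 ∪ G6 ∪ G8 ∪ G10 = {west, park, river, upper, central, north, hill, east, outer, lake, south, inner}); total cost 6 + 6 + 13 + 9 + 2 = 36.
No covering selection has total cost below 36.

36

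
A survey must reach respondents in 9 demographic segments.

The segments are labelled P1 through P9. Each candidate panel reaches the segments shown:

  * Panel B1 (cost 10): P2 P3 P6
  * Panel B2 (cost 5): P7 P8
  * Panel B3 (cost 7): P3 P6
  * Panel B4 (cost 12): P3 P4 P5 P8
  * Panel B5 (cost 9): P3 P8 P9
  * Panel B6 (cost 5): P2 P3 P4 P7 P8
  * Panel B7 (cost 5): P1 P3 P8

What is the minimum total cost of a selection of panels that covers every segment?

38

B3, B4, B5, B6, B7 together cover every segment (B3 ∪ B4 ∪ B5 ∪ B6 ∪ B7 = {P1, P2, P3, P4, P5, P6, P7, P8, P9}); total cost 7 + 12 + 9 + 5 + 5 = 38.
No covering selection has total cost below 38.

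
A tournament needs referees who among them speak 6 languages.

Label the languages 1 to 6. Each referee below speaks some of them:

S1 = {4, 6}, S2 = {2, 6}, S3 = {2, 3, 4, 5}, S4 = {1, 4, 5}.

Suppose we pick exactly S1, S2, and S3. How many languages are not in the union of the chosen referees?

1

Union of S1, S2, S3 = {2, 3, 4, 5, 6}.
Not covered: 1 — 1 language.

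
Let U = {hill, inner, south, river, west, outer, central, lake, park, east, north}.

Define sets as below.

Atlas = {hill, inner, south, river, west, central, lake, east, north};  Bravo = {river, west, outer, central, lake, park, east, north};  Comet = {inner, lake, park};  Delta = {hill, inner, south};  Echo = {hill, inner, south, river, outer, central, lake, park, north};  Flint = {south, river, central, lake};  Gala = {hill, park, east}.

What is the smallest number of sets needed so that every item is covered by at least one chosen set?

Take {Atlas, Bravo}. Their union is {hill, inner, south, river, west, outer, central, lake, park, east, north}, which is all 11 items.
No single set has all 11 items (the largest, Atlas, has 9), so 2 is optimal.

2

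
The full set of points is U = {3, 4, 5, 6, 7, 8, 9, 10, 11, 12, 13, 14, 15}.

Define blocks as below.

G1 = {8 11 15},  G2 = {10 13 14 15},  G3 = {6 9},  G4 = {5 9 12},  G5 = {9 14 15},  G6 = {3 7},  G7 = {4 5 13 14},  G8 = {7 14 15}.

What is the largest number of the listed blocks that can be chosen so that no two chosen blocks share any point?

G1, G3, G6, G7 are pairwise disjoint (G1={8,11,15}; G3={6,9}; G6={3,7}; G7={4,5,13,14}).
Every remaining block overlaps one of these, and no 5 of the listed blocks are pairwise disjoint, so 4 is the maximum.

4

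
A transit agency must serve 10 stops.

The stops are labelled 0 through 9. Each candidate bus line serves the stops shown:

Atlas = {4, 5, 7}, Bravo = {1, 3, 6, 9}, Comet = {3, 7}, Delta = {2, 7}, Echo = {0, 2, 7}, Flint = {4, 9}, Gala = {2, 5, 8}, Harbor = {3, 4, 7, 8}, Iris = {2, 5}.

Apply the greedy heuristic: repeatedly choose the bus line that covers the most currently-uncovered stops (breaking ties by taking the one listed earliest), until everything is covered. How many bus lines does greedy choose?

4

Greedy: pick Bravo (covers 4 new) → pick Atlas (covers 3 new) → pick Echo (covers 2 new) → pick Gala (covers 1 new). Total picks: 4.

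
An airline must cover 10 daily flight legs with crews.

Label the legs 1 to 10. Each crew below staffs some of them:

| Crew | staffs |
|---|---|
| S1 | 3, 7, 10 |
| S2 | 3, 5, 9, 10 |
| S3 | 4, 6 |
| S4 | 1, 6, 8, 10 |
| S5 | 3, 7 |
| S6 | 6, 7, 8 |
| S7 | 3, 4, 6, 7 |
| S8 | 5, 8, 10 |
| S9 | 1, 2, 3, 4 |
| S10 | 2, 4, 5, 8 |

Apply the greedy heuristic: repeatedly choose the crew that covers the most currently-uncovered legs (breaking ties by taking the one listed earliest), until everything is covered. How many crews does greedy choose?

Greedy: pick S2 (covers 4 new) → pick S4 (covers 3 new) → pick S7 (covers 2 new) → pick S9 (covers 1 new). Total picks: 4.
(The true minimum cover uses only 3 crews, so greedy is not optimal here.)

4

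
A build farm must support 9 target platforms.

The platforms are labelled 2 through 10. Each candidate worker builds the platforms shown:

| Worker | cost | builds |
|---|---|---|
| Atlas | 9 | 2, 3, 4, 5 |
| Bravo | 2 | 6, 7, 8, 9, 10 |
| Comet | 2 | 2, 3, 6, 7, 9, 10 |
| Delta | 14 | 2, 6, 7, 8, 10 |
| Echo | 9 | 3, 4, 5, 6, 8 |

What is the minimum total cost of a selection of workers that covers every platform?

11

Comet, Echo together cover every platform (Comet ∪ Echo = {2, 3, 4, 5, 6, 7, 8, 9, 10}); total cost 2 + 9 = 11.
The greedy pick Comet, Bravo, Atlas costs 13; no covering selection beats 11.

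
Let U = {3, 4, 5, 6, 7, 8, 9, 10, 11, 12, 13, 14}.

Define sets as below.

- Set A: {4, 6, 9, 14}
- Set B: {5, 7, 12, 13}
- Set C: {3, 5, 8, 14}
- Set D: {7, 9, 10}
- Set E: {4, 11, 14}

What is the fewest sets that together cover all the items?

5

A and B and C and D and E together: A ∪ B ∪ C ∪ D ∪ E = {3, 4, 5, 6, 7, 8, 9, 10, 11, 12, 13, 14} — every item is covered.
No 4 of the 5 sets cover everything (all 5 combinations miss at least one item), so 5 is optimal.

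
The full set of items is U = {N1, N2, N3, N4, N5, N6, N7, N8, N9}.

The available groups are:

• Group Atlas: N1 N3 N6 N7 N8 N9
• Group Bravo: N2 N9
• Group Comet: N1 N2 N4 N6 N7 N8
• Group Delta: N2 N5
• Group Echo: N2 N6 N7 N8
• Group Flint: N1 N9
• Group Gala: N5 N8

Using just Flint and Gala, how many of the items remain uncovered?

Union of Flint, Gala = {N1, N5, N8, N9}.
Not covered: N2, N3, N4, N6, N7 — 5 items.

5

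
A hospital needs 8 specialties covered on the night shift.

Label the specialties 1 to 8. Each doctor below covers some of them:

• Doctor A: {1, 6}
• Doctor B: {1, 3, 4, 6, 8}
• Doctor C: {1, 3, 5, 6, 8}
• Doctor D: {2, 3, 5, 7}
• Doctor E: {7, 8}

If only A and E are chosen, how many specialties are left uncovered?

Union of A, E = {1, 6, 7, 8}.
Not covered: 2, 3, 4, 5 — 4 specialties.

4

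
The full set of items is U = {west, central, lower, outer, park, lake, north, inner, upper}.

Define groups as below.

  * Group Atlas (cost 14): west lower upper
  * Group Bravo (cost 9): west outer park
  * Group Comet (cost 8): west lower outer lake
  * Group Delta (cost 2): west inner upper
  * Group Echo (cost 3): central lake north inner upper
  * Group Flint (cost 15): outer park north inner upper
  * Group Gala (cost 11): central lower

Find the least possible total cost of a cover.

20

Bravo, Comet, Echo together cover every item (Bravo ∪ Comet ∪ Echo = {west, central, lower, outer, park, lake, north, inner, upper}); total cost 9 + 8 + 3 = 20.
The greedy pick Echo, Delta, Comet, Bravo costs 22; no covering selection beats 20.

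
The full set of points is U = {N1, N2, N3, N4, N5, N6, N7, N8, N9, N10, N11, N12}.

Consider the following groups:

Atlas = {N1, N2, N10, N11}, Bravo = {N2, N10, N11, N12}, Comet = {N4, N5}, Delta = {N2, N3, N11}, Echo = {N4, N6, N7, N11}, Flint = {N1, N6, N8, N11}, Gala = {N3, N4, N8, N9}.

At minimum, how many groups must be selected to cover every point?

Bravo, Comet, Echo, Flint, and Gala cover everything between them: the union {N1, N2, N3, N4, N5, N6, N7, N8, N9, N10, N11, N12} is all of U.
No 4 of the 7 groups cover everything (all 35 combinations miss at least one point), so 5 is optimal.

5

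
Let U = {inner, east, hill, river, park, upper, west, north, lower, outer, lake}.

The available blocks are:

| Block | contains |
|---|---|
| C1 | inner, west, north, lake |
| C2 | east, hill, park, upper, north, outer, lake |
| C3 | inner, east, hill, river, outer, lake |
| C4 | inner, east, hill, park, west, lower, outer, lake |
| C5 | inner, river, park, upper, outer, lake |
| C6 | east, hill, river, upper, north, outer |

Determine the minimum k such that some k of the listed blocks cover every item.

Take {C4, C6}. Their union is {inner, east, hill, river, park, upper, west, north, lower, outer, lake}, which is all 11 items.
No single block has all 11 items (the largest, C4, has 8), so 2 is optimal.

2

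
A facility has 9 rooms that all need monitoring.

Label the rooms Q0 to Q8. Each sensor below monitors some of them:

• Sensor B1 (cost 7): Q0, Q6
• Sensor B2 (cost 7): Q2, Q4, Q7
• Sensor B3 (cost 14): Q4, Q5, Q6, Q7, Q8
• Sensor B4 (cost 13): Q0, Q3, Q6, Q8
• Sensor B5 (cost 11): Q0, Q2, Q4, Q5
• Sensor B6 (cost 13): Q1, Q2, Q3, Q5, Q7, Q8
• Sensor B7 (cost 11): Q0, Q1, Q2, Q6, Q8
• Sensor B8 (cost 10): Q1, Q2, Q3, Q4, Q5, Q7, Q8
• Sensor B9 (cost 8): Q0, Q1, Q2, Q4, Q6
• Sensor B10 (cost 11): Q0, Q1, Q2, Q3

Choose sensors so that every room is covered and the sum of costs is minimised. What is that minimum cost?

B1, B8 together cover every room (B1 ∪ B8 = {Q0, Q1, Q2, Q3, Q4, Q5, Q6, Q7, Q8}); total cost 7 + 10 = 17.
No covering selection has total cost below 17.

17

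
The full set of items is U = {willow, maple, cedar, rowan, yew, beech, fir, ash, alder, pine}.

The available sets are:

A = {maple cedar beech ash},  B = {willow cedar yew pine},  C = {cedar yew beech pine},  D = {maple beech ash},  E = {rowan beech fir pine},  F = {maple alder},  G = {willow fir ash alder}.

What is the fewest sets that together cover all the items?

4

B and D and E and G together: B ∪ D ∪ E ∪ G = {willow, maple, cedar, rowan, yew, beech, fir, ash, alder, pine} — every item is covered.
No 3 of the 7 sets cover everything (all 35 combinations miss at least one item), so 4 is optimal.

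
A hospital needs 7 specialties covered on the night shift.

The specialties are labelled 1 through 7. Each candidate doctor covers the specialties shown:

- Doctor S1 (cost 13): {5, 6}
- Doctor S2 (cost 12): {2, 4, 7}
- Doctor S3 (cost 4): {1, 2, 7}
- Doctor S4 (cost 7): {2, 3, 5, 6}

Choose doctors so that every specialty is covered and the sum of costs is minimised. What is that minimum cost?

S2, S3, S4 together cover every specialty (S2 ∪ S3 ∪ S4 = {1, 2, 3, 4, 5, 6, 7}); total cost 12 + 4 + 7 = 23.
No covering selection has total cost below 23.

23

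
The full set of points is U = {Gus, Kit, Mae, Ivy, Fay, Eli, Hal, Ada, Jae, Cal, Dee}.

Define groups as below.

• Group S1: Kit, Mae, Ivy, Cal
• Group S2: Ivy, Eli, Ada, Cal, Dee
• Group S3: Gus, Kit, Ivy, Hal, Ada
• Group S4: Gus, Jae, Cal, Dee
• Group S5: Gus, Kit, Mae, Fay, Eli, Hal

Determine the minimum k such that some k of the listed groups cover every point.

Take {S2, S4, S5}. Their union is {Gus, Kit, Mae, Ivy, Fay, Eli, Hal, Ada, Jae, Cal, Dee}, which is all 11 points.
Only S5 contains Fay, so S5 is forced; the remaining 5 points need at least 2 more groups (each remaining group adds at most 4) — so at least 3 groups are needed, and 3 is optimal.

3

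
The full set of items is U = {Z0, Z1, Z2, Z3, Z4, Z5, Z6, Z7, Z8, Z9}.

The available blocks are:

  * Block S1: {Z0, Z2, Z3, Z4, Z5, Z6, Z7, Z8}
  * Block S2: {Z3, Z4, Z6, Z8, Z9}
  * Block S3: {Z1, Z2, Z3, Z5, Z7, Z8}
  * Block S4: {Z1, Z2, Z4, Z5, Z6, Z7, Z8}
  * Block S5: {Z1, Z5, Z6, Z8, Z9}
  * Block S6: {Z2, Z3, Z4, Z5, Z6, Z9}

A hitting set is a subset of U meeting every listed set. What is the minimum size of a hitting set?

Take H = {Z5, Z9}. Each listed block contains at least one of these, so H is a hitting set of size 2.
No single item lies in every block, so at least 2 are needed and 2 is optimal.

2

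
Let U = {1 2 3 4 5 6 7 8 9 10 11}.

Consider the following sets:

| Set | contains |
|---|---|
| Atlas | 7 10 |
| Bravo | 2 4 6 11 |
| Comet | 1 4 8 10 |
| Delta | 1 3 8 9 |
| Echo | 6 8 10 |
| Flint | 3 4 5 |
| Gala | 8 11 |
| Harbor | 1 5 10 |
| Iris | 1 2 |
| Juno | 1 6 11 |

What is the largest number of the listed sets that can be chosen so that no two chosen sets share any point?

4

Atlas, Flint, Gala, Iris are pairwise disjoint (Atlas={7,10}; Flint={3,4,5}; Gala={8,11}; Iris={1,2}).
Every remaining set overlaps one of these, and no 5 of the listed sets are pairwise disjoint, so 4 is the maximum.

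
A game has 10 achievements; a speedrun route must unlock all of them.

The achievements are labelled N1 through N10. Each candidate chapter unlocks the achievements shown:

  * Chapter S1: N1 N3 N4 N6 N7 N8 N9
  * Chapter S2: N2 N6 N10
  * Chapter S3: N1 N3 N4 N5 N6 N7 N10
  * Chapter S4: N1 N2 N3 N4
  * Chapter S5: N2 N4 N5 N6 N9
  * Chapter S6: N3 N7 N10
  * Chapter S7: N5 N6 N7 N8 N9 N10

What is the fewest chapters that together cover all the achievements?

2

S4 and S7 together: S4 ∪ S7 = {N1, N2, N3, N4, N5, N6, N7, N8, N9, N10} — every achievement is covered.
No single chapter has all 10 achievements (the largest, S1, has 7), so 2 is optimal.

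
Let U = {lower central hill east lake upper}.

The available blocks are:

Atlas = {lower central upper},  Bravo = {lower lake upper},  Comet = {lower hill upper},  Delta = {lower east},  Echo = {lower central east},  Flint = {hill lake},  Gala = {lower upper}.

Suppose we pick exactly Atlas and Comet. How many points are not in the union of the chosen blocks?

Union of Atlas, Comet = {lower, central, hill, upper}.
Not covered: east, lake — 2 points.

2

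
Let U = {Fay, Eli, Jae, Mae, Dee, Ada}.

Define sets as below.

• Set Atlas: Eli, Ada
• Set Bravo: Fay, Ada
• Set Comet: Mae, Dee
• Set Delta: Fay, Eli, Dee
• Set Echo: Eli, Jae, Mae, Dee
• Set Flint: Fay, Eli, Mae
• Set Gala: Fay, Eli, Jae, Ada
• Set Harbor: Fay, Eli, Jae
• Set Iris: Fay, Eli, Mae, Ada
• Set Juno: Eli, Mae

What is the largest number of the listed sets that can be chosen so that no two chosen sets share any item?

2

Comet, Harbor are pairwise disjoint (Comet={Mae,Dee}; Harbor={Fay,Eli,Jae}).
Every remaining set overlaps one of these, and no 3 of the listed sets are pairwise disjoint, so 2 is the maximum.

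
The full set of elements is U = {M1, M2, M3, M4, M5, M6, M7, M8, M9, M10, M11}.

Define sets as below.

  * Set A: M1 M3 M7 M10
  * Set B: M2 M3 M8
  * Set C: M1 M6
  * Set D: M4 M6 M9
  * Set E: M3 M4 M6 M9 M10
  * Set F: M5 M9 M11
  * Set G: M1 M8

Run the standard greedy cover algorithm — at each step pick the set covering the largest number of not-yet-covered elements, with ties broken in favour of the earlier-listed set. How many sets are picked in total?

Greedy: pick E (covers 5 new) → pick A (covers 2 new) → pick B (covers 2 new) → pick F (covers 2 new). Total picks: 4.

4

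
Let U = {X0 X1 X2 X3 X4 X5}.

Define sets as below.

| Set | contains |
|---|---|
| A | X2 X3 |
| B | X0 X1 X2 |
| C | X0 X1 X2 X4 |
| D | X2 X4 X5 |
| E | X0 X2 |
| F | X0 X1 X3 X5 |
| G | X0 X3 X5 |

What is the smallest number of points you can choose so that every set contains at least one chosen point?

Take H = {X0, X2}. Each listed set contains at least one of these, so H is a hitting set of size 2.
No single point lies in every set, so at least 2 are needed and 2 is optimal.

2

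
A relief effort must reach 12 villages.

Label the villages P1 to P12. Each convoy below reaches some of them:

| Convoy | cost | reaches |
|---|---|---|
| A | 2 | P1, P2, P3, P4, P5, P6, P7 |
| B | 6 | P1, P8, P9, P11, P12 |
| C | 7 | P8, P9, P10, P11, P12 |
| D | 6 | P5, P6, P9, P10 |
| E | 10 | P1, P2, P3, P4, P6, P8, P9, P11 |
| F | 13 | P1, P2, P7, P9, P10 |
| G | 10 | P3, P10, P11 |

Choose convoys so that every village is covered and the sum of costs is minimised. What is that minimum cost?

9

A, C together cover every village (A ∪ C = {P1, P2, P3, P4, P5, P6, P7, P8, P9, P10, P11, P12}); total cost 2 + 7 = 9.
No covering selection has total cost below 9.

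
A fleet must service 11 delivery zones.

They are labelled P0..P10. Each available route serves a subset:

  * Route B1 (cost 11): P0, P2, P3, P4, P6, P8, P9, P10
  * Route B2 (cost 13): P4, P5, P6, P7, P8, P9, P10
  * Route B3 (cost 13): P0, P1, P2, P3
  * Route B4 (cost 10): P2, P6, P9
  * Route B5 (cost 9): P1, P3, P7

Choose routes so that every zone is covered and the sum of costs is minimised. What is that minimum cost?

B2, B3 together cover every zone (B2 ∪ B3 = {P0, P1, P2, P3, P4, P5, P6, P7, P8, P9, P10}); total cost 13 + 13 = 26.
The greedy pick B1, B5, B2 costs 33; no covering selection beats 26.

26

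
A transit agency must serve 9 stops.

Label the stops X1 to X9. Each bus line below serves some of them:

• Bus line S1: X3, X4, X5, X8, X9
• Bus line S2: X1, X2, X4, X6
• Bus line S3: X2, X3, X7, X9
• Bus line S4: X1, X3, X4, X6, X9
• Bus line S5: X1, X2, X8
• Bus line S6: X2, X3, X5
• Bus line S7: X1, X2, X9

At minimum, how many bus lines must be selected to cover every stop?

3

Take {S1, S3, S4}. Their union is {X1, X2, X3, X4, X5, X6, X7, X8, X9}, which is all 9 stops.
Only S3 contains X7, so S3 is forced; the remaining 5 stops need at least 2 more bus lines (each remaining bus line adds at most 3) — so at least 3 bus lines are needed, and 3 is optimal.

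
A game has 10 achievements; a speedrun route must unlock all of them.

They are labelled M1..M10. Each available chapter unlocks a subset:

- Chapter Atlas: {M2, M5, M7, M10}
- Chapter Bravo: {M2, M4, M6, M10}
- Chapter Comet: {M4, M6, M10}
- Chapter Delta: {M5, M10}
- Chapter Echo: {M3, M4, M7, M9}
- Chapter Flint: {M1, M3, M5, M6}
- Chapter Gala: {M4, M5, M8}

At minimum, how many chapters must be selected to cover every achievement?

Bravo and Echo and Flint and Gala together: Bravo ∪ Echo ∪ Flint ∪ Gala = {M1, M2, M3, M4, M5, M6, M7, M8, M9, M10} — every achievement is covered.
Only Gala contains M8, so Gala is forced; the remaining 7 achievements need at least 3 more chapters (each remaining chapter adds at most 3) — so at least 4 chapters are needed, and 4 is optimal.

4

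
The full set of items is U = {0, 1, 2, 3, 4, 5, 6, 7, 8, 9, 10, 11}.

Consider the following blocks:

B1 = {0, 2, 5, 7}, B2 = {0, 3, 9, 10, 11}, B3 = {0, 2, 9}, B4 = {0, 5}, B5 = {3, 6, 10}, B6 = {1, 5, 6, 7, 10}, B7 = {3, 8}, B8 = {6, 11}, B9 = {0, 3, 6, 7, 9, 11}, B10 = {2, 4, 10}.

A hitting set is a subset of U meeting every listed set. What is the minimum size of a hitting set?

4

The 4 items {0, 3, 4, 6} hit every block.
The blocks B4, B7, B8, B10 are pairwise disjoint, so any hitting set needs a separate item for each — at least 4. Hence 4 is optimal.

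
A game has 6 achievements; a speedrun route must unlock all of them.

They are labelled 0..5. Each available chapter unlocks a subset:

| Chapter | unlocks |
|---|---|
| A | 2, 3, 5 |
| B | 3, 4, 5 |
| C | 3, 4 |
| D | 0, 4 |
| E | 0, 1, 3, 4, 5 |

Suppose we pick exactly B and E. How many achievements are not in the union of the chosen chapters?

Union of B, E = {0, 1, 3, 4, 5}.
Not covered: 2 — 1 achievement.

1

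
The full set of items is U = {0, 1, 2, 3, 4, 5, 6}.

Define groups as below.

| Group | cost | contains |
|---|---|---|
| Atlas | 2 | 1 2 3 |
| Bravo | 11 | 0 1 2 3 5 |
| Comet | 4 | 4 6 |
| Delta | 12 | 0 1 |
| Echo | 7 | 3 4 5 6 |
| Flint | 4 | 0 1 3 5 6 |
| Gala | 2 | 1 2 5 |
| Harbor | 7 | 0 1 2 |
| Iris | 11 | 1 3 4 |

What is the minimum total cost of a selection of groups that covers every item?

Comet, Flint, Gala together cover every item (Comet ∪ Flint ∪ Gala = {0, 1, 2, 3, 4, 5, 6}); total cost 4 + 4 + 2 = 10.
No covering selection has total cost below 10.

10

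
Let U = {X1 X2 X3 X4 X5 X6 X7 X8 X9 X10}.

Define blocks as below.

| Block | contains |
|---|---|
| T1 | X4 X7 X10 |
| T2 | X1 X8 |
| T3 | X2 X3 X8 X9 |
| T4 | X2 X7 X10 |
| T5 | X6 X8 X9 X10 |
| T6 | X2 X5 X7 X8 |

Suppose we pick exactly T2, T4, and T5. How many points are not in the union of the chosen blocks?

3

Union of T2, T4, T5 = {X1, X2, X6, X7, X8, X9, X10}.
Not covered: X3, X4, X5 — 3 points.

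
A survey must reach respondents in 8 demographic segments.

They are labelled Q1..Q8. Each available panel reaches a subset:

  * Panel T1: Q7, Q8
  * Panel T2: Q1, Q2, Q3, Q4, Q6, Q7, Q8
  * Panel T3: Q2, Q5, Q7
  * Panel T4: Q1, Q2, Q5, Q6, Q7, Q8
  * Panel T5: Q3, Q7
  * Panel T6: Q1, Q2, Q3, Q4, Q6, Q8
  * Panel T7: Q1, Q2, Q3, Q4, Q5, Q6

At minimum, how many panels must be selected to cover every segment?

2

T2 and T4 together: T2 ∪ T4 = {Q1, Q2, Q3, Q4, Q5, Q6, Q7, Q8} — every segment is covered.
No single panel has all 8 segments (the largest, T2, has 7), so 2 is optimal.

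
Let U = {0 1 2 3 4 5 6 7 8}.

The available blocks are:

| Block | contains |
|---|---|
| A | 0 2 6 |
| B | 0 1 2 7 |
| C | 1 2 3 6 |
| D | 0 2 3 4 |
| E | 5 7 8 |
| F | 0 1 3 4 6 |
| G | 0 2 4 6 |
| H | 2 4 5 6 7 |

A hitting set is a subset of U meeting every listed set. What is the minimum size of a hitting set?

The 3 points {1, 2, 7} hit every block.
No choice of 2 points meets every block, so 3 is the minimum.

3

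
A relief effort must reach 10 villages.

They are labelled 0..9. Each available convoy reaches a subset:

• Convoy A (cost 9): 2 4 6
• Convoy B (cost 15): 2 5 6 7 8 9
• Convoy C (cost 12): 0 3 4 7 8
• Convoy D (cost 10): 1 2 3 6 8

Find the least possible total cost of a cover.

B, C, D together cover every village (B ∪ C ∪ D = {0, 1, 2, 3, 4, 5, 6, 7, 8, 9}); total cost 15 + 12 + 10 = 37.
No covering selection has total cost below 37.

37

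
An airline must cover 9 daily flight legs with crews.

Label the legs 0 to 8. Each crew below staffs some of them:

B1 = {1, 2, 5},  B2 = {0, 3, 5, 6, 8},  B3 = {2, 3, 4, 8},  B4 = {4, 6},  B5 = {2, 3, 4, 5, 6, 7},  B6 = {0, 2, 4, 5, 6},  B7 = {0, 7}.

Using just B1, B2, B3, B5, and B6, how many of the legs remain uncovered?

0

Union of B1, B2, B3, B5, B6 = {0, 1, 2, 3, 4, 5, 6, 7, 8} — that's every leg, so 0 are uncovered.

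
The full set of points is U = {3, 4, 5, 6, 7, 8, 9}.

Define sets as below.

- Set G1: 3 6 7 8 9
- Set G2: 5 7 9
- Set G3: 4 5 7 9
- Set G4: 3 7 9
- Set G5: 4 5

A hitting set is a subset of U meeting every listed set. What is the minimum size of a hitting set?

The 2 points {5, 9} hit every set.
The sets G1, G5 are pairwise disjoint, so any hitting set needs a separate point for each — at least 2. Hence 2 is optimal.

2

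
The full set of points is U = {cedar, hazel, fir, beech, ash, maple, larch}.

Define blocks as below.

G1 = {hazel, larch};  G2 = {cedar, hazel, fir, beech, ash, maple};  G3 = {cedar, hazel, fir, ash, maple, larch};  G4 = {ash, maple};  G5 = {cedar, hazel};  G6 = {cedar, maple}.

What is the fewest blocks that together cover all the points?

Take {G1, G2}. Their union is {cedar, hazel, fir, beech, ash, maple, larch}, which is all 7 points.
No single block has all 7 points (the largest, G2, has 6), so 2 is optimal.

2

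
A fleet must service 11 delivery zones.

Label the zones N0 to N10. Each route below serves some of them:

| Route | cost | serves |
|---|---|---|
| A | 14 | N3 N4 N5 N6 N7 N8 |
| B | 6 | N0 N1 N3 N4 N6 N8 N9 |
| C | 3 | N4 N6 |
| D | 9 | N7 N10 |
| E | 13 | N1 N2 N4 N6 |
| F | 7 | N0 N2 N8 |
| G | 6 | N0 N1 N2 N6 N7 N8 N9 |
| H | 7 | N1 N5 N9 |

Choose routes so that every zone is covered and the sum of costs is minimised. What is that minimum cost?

B, D, G, H together cover every zone (B ∪ D ∪ G ∪ H = {N0, N1, N2, N3, N4, N5, N6, N7, N8, N9, N10}); total cost 6 + 9 + 6 + 7 = 28.
No covering selection has total cost below 28.

28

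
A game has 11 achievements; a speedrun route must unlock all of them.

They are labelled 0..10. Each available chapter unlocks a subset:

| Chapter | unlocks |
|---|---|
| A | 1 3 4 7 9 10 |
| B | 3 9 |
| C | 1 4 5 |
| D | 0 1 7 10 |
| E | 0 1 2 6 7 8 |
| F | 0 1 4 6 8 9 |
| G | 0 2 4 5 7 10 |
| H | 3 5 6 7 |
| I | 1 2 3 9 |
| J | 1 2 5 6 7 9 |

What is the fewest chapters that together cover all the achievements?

A and C and E together: A ∪ C ∪ E = {0, 1, 2, 3, 4, 5, 6, 7, 8, 9, 10} — every achievement is covered.
No 2 of the 10 chapters cover everything (all 45 combinations miss at least one achievement), so 3 is optimal.

3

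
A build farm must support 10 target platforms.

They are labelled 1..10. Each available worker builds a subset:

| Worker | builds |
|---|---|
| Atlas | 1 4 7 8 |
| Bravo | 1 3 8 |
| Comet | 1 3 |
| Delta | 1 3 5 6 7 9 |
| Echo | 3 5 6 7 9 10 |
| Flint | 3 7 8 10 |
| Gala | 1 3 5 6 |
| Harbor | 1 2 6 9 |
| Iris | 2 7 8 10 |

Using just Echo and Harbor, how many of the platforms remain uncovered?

Union of Echo, Harbor = {1, 2, 3, 5, 6, 7, 9, 10}.
Not covered: 4, 8 — 2 platforms.

2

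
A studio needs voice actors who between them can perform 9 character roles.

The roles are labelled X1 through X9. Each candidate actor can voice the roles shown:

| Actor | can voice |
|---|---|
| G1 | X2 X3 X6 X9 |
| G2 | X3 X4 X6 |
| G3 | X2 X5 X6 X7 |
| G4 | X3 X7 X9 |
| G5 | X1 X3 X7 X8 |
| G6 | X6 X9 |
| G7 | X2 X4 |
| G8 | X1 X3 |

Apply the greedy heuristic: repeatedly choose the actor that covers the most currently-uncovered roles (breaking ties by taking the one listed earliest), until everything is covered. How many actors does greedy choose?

4

Greedy: pick G1 (covers 4 new) → pick G5 (covers 3 new) → pick G2 (covers 1 new) → pick G3 (covers 1 new). Total picks: 4.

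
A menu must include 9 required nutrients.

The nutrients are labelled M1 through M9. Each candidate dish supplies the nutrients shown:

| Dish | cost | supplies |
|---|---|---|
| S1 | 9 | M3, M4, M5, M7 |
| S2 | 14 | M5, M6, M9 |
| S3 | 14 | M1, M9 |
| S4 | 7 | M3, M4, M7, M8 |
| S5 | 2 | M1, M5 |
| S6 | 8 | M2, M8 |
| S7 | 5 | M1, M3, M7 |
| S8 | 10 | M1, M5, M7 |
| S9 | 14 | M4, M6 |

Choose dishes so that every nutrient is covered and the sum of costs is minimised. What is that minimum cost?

S2, S4, S5, S6 together cover every nutrient (S2 ∪ S4 ∪ S5 ∪ S6 = {M1, M2, M3, M4, M5, M6, M7, M8, M9}); total cost 14 + 7 + 2 + 8 = 31.
No covering selection has total cost below 31.

31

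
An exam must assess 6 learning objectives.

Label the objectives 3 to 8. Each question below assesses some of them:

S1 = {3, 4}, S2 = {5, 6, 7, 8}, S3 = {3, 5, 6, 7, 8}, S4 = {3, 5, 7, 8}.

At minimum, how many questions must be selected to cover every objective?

2

S1 and S2 together: S1 ∪ S2 = {3, 4, 5, 6, 7, 8} — every objective is covered.
No single question has all 6 objectives (the largest, S3, has 5), so 2 is optimal.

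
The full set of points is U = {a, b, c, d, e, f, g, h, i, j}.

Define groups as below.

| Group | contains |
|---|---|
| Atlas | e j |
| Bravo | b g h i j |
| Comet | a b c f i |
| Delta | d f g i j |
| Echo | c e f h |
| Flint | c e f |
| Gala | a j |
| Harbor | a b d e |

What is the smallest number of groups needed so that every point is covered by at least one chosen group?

3

Take {Bravo, Comet, Harbor}. Their union is {a, b, c, d, e, f, g, h, i, j}, which is all 10 points.
No 2 of the 8 groups cover everything (all 28 combinations miss at least one point), so 3 is optimal.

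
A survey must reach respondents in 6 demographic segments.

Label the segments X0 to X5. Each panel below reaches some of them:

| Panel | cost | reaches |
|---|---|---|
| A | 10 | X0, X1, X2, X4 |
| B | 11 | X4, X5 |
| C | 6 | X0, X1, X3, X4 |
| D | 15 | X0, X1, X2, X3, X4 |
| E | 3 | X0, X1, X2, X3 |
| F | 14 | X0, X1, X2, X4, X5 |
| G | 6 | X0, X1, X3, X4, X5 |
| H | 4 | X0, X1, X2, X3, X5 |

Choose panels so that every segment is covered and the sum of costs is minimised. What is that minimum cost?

9

E, G together cover every segment (E ∪ G = {X0, X1, X2, X3, X4, X5}); total cost 3 + 6 = 9.
No covering selection has total cost below 9.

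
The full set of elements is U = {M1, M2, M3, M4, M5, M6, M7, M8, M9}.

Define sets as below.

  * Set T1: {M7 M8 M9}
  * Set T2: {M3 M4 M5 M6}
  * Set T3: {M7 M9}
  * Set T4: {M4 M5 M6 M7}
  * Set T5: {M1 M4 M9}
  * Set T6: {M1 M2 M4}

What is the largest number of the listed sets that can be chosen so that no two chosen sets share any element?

2

T2, T3 are pairwise disjoint (T2={M3,M4,M5,M6}; T3={M7,M9}).
Every remaining set overlaps one of these, and no 3 of the listed sets are pairwise disjoint, so 2 is the maximum.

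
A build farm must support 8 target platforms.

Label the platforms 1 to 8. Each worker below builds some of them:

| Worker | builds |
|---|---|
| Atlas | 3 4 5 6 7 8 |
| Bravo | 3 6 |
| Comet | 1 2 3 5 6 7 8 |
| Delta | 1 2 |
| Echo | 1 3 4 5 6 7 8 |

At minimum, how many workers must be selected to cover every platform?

2

Atlas and Comet together: Atlas ∪ Comet = {1, 2, 3, 4, 5, 6, 7, 8} — every platform is covered.
No single worker has all 8 platforms (the largest, Comet, has 7), so 2 is optimal.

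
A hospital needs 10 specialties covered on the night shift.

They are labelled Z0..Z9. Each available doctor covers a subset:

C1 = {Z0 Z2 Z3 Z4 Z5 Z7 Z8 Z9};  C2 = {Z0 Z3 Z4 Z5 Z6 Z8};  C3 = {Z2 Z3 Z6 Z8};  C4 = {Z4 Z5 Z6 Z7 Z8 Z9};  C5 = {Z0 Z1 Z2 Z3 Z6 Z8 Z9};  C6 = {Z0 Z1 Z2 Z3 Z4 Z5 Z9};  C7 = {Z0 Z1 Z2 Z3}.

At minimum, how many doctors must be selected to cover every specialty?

2

C4 and C6 together: C4 ∪ C6 = {Z0, Z1, Z2, Z3, Z4, Z5, Z6, Z7, Z8, Z9} — every specialty is covered.
No single doctor has all 10 specialties (the largest, C1, has 8), so 2 is optimal.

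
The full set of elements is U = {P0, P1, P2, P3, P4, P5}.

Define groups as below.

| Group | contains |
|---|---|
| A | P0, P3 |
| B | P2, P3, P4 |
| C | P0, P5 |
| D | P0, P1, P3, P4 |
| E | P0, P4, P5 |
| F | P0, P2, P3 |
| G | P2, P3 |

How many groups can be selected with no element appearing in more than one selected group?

2

B, C are pairwise disjoint (B={P2,P3,P4}; C={P0,P5}).
Every remaining group overlaps one of these, and no 3 of the listed groups are pairwise disjoint, so 2 is the maximum.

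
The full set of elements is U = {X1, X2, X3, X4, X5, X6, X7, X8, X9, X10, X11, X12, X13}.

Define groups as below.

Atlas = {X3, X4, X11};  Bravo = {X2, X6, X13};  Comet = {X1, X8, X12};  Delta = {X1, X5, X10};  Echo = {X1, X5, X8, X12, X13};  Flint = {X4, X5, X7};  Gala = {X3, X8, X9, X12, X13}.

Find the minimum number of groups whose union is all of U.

Atlas, Bravo, Delta, Flint, and Gala cover everything between them: the union {X1, X2, X3, X4, X5, X6, X7, X8, X9, X10, X11, X12, X13} is all of U.
No 4 of the 7 groups cover everything (all 35 combinations miss at least one element), so 5 is optimal.

5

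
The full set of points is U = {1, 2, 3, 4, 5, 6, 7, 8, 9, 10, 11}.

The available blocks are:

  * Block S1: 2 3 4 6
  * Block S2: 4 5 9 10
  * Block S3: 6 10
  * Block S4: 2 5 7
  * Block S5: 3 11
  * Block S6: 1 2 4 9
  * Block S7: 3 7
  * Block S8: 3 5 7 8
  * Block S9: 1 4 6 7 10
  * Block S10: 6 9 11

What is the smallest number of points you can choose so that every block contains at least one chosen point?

4

H = {4, 7, 10, 11} meets every block (each contains at least one member of H), and |H| = 4.
No choice of 3 points meets every block, so 4 is the minimum.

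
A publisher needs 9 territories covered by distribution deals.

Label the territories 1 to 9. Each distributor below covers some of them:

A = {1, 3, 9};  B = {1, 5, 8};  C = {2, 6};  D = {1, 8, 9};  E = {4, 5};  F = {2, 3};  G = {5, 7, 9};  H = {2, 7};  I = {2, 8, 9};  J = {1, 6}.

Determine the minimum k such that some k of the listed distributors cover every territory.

5

A and E and G and I and J together: A ∪ E ∪ G ∪ I ∪ J = {1, 2, 3, 4, 5, 6, 7, 8, 9} — every territory is covered.
No 4 of the 10 distributors cover everything (all 210 combinations miss at least one territory), so 5 is optimal.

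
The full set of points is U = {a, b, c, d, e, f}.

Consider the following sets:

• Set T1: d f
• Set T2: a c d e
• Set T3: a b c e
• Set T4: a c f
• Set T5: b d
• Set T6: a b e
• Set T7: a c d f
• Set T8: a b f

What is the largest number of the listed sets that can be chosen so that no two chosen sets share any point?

T1, T6 are pairwise disjoint (T1={d,f}; T6={a,b,e}).
Every remaining set overlaps one of these, and no 3 of the listed sets are pairwise disjoint, so 2 is the maximum.

2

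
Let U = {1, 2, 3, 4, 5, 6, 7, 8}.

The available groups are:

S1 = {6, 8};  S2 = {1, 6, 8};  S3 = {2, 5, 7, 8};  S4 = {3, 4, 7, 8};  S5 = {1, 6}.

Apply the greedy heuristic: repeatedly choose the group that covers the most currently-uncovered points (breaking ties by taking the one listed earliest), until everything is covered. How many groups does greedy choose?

3

Greedy: pick S3 (covers 4 new) → pick S2 (covers 2 new) → pick S4 (covers 2 new). Total picks: 3.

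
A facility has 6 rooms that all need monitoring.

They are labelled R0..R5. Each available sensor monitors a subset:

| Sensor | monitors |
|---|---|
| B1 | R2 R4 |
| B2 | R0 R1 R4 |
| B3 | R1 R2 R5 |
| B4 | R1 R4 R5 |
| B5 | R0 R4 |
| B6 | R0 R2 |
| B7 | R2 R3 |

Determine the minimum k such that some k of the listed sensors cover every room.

Take {B4, B5, B7}. Their union is {R0, R1, R2, R3, R4, R5}, which is all 6 rooms.
Only B7 contains R3, so B7 is forced; the remaining 4 rooms need at least 2 more sensors (each remaining sensor adds at most 3) — so at least 3 sensors are needed, and 3 is optimal.

3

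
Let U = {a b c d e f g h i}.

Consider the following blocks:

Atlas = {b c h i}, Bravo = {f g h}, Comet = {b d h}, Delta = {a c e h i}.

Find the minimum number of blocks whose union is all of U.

Take {Bravo, Comet, Delta}. Their union is {a, b, c, d, e, f, g, h, i}, which is all 9 items.
Only Delta contains a, so Delta is forced; the remaining 4 items need at least 2 more blocks (each remaining block adds at most 2) — so at least 3 blocks are needed, and 3 is optimal.

3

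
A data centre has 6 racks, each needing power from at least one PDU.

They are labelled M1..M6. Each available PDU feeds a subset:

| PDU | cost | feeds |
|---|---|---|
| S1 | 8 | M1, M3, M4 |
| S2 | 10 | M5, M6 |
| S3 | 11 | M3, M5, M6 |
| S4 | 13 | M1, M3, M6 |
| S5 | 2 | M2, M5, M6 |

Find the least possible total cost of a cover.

10

S1, S5 together cover every rack (S1 ∪ S5 = {M1, M2, M3, M4, M5, M6}); total cost 8 + 2 = 10.
No covering selection has total cost below 10.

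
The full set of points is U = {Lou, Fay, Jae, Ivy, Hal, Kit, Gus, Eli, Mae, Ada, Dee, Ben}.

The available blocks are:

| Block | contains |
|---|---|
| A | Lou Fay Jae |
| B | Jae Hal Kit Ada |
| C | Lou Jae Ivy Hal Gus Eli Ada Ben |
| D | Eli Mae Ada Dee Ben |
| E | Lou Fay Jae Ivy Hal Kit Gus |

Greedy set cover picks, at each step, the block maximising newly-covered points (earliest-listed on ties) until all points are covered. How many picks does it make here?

3

Greedy: pick C (covers 8 new) → pick D (covers 2 new) → pick E (covers 2 new). Total picks: 3.
(The true minimum cover uses only 2 blocks, so greedy is not optimal here.)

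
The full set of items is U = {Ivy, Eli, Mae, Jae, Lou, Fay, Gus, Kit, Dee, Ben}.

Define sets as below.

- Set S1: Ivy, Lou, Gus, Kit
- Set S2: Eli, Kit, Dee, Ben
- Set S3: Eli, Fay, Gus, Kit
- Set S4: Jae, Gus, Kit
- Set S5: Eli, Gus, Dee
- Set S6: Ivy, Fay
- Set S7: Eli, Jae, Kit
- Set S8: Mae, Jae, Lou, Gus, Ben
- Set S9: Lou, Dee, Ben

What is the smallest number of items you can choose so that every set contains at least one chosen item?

H = {Ivy, Lou, Gus, Kit} meets every set (each contains at least one member of H), and |H| = 4.
No choice of 3 items meets every set, so 4 is the minimum.

4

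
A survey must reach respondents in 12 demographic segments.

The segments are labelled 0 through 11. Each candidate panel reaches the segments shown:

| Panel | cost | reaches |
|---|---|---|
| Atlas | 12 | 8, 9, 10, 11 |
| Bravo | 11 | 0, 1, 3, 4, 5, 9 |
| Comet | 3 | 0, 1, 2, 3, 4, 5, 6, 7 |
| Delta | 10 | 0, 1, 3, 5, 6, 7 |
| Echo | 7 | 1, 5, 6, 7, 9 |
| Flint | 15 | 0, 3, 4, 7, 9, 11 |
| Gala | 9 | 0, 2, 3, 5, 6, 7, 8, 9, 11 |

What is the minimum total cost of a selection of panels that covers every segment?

Atlas, Comet together cover every segment (Atlas ∪ Comet = {0, 1, 2, 3, 4, 5, 6, 7, 8, 9, 10, 11}); total cost 12 + 3 = 15.
No covering selection has total cost below 15.

15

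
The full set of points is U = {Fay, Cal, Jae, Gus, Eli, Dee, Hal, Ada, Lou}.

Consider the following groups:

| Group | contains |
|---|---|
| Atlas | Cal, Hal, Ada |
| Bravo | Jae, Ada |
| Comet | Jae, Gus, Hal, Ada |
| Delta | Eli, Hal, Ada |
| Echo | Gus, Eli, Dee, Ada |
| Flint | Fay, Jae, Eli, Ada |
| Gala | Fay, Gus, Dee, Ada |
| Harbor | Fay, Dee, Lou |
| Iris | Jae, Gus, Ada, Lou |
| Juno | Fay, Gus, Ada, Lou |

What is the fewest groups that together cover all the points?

Take {Atlas, Echo, Flint, Iris}. Their union is {Fay, Cal, Jae, Gus, Eli, Dee, Hal, Ada, Lou}, which is all 9 points.
No 3 of the 10 groups cover everything (all 120 combinations miss at least one point), so 4 is optimal.

4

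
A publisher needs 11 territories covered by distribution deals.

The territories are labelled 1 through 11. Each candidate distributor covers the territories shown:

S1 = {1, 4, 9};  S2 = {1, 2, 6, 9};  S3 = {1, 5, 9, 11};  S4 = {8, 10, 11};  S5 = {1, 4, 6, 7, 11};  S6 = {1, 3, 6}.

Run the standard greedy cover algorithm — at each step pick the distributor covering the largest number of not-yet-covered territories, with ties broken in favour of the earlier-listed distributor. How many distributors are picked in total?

Greedy: pick S5 (covers 5 new) → pick S2 (covers 2 new) → pick S4 (covers 2 new) → pick S3 (covers 1 new) → pick S6 (covers 1 new). Total picks: 5.

5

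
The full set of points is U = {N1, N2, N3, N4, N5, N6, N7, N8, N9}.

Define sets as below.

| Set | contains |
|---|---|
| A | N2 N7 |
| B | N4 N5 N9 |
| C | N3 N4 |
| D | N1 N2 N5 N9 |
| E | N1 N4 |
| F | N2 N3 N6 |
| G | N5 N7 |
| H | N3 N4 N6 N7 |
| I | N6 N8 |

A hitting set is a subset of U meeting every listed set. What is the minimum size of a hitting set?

The 4 points {N4, N5, N6, N7} hit every set.
No choice of 3 points meets every set, so 4 is the minimum.

4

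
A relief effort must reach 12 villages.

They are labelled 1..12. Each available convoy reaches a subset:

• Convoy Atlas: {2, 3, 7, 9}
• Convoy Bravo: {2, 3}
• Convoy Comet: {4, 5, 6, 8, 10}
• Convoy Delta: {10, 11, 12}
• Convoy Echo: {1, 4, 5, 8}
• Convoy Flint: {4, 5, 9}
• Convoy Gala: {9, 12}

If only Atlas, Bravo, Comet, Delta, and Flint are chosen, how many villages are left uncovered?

Union of Atlas, Bravo, Comet, Delta, Flint = {2, 3, 4, 5, 6, 7, 8, 9, 10, 11, 12}.
Not covered: 1 — 1 village.

1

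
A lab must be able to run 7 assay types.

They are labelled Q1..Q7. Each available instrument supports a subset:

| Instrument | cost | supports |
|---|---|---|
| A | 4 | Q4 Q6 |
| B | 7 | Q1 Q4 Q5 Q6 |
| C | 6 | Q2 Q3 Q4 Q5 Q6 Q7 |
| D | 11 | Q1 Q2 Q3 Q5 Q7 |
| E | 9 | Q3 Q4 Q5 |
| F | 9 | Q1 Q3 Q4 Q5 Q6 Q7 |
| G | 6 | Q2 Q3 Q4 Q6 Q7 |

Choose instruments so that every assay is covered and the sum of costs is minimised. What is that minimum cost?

B, G together cover every assay (B ∪ G = {Q1, Q2, Q3, Q4, Q5, Q6, Q7}); total cost 7 + 6 = 13.
No covering selection has total cost below 13.

13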